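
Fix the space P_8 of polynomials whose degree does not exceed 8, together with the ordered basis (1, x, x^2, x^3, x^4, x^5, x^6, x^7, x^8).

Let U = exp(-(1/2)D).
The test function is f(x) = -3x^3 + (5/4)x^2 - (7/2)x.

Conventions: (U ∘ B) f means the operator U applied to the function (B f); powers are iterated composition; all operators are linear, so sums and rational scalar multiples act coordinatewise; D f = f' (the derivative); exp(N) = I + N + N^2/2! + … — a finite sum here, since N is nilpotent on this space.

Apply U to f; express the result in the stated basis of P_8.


order-1 term: (9/2)x^2 - (5/4)x + 7/4
order-2 term: -(9/4)x + 5/16
order-3 term: 3/8
the series for exp(-(1/2)D) f terminates at order 3
exp(-(1/2)D) f = -3x^3 + (23/4)x^2 - 7x + 39/16

the result is g(x) = -3x^3 + (23/4)x^2 - 7x + 39/16


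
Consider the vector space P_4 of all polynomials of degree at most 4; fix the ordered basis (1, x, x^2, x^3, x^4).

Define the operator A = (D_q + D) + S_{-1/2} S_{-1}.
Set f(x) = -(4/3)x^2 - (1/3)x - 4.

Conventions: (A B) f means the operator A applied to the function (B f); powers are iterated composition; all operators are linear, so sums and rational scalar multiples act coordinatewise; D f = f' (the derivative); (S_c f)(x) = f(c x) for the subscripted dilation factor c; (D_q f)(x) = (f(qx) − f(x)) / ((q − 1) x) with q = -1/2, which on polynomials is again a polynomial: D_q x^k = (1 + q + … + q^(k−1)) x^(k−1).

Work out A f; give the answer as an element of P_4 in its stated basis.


g(x) = -(1/3)x^2 - (7/2)x - 14/3

D_q f = -(2/3)x - 1/3
D f = -(8/3)x - 1/3
(D_q + D) f = -(10/3)x - 2/3
S_{-1} f = -(4/3)x^2 + (1/3)x - 4
S_{-1/2} S_{-1} f = -(1/3)x^2 - (1/6)x - 4
((D_q + D) + S_{-1/2} S_{-1}) f = -(1/3)x^2 - (7/2)x - 14/3


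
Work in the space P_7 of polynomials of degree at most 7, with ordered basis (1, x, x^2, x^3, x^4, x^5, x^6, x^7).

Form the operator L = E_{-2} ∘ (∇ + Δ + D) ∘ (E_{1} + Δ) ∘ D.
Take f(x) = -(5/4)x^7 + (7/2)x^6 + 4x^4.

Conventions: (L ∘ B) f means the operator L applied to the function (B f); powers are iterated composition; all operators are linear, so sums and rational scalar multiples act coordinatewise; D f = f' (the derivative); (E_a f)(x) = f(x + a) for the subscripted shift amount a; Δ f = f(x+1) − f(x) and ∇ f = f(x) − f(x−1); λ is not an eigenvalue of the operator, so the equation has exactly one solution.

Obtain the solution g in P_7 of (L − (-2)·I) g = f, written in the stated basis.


the image equals g(x) = -(5/8)x^7 + (7/4)x^6 + (315/8)x^5 - (307/4)x^4 - (7525/4)x^3 + 4584x^2 + (72345/4)x - 81149/4

write g with unknown coordinates in the stated basis and equate coefficients in (L − (-2)·I) g = f
solving from the highest basis element down gives g = -(5/8)x^7 + (7/4)x^6 + (315/8)x^5 - (307/4)x^4 - (7525/4)x^3 + 4584x^2 + (72345/4)x - 81149/4
check: L g = -(315/4)x^5 + (315/2)x^4 + (7525/2)x^3 - 9168x^2 - (72345/2)x + 81149/2
so L g − (-2)·g = -(5/4)x^7 + (7/2)x^6 + 4x^4 = f ✓


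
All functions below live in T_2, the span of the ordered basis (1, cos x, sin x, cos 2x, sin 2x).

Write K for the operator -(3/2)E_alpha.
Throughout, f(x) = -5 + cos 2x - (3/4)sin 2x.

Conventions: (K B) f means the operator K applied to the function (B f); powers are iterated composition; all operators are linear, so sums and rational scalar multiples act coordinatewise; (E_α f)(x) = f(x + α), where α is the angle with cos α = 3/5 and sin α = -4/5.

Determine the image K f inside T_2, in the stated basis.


g(x) = 15/2 - (33/50)cos 2x - (351/200)sin 2x

E_alpha f = -5 + (11/25)cos 2x + (117/100)sin 2x
(-(3/2)E_alpha) f = 15/2 - (33/50)cos 2x - (351/200)sin 2x


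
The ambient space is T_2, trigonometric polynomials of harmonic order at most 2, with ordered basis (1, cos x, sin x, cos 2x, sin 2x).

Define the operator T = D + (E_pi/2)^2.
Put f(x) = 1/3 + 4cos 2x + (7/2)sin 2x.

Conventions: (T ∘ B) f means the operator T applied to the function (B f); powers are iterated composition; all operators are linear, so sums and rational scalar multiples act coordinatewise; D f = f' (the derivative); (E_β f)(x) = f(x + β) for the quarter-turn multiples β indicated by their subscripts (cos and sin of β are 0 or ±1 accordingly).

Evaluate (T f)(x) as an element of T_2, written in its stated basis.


D f = 7cos 2x - 8sin 2x
E_pi/2 f = 1/3 - 4cos 2x - (7/2)sin 2x
E_pi/2 E_pi/2 f = 1/3 + 4cos 2x + (7/2)sin 2x
(D + (E_pi/2)^2) f = 1/3 + 11cos 2x - (9/2)sin 2x

the image equals g(x) = 1/3 + 11cos 2x - (9/2)sin 2x


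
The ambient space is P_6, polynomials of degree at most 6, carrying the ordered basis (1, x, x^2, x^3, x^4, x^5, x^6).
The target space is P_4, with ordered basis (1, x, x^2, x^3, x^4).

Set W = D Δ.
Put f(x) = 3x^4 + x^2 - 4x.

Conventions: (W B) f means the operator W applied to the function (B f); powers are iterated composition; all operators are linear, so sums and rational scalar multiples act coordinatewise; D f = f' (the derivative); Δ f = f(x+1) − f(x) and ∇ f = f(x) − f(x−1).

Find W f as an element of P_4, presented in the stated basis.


Δ f = 12x^3 + 18x^2 + 14x
D Δ f = 36x^2 + 36x + 14

the image equals g(x) = 36x^2 + 36x + 14


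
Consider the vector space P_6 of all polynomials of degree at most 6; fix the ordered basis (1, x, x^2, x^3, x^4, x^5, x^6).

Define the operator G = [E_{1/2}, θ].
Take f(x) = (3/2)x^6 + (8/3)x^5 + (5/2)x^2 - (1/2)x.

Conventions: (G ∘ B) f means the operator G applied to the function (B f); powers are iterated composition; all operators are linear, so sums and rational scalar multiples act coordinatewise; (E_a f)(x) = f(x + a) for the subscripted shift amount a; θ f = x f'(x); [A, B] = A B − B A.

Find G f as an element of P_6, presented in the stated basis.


g(x) = (9/2)x^5 + (215/12)x^4 + (295/12)x^3 + (125/8)x^2 + (695/96)x + 299/192

θ f = 9x^6 + (40/3)x^5 + 5x^2 - (1/2)x
E_{1/2} θ f = 9x^6 + (121/3)x^5 + (805/12)x^4 + (335/6)x^3 + (1445/48)x^2 + (497/48)x + 299/192
E_{1/2} f = (3/2)x^6 + (43/6)x^5 + (295/24)x^4 + (125/12)x^3 + (695/96)x^2 + (299/96)x + 185/384
θ E_{1/2} f = 9x^6 + (215/6)x^5 + (295/6)x^4 + (125/4)x^3 + (695/48)x^2 + (299/96)x
[E_{1/2}, θ] f = (9/2)x^5 + (215/12)x^4 + (295/12)x^3 + (125/8)x^2 + (695/96)x + 299/192


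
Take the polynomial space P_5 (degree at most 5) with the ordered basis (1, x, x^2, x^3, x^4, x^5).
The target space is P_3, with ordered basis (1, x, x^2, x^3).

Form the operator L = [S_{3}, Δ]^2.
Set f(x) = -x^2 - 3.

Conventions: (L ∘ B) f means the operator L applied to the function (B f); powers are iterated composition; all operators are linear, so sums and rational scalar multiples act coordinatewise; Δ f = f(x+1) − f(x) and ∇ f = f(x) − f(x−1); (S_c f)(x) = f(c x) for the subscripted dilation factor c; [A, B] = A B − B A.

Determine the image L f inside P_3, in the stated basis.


the image equals g(x) = -24

Δ f = -2x - 1
S_{3} Δ f = -6x - 1
S_{3} f = -9x^2 - 3
Δ S_{3} f = -18x - 9
[S_{3}, Δ] f = 12x + 8
Δ [S_{3}, Δ] f = 12
S_{3} Δ [S_{3}, Δ] f = 12
S_{3} [S_{3}, Δ] f = 36x + 8
Δ S_{3} [S_{3}, Δ] f = 36
[S_{3}, Δ] [S_{3}, Δ] f = -24


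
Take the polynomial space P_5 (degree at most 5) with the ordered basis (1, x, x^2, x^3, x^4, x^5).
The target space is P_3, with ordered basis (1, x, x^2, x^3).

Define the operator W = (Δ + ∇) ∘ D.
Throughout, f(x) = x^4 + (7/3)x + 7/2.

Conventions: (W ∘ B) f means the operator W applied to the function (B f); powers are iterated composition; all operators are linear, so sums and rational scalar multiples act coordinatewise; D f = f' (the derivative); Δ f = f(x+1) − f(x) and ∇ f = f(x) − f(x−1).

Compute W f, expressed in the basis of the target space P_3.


the image equals g(x) = 24x^2 + 8

D f = 4x^3 + 7/3
Δ D f = 12x^2 + 12x + 4
∇ D f = 12x^2 - 12x + 4
(Δ + ∇) D f = 24x^2 + 8


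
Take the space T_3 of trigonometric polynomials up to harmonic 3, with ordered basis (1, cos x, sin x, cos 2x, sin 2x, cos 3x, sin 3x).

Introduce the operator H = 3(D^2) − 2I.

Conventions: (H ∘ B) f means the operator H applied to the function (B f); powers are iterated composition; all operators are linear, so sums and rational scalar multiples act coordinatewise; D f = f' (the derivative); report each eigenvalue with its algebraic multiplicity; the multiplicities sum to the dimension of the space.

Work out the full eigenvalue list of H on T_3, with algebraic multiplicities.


image of 1: -2
image of cos x: -5cos x
image of sin x: -5sin x
image of cos 2x: -14cos 2x
image of sin 2x: -14sin 2x
image of cos 3x: -29cos 3x
image of sin 3x: -29sin 3x
the matrix is diagonal; its diagonal is (-2, -5, -5, -14, -14, -29, -29)
for a triangular matrix the eigenvalues are the diagonal entries, with algebraic multiplicity their repetition count

λ = -29 (multiplicity 2), λ = -14 (multiplicity 2), λ = -5 (multiplicity 2), λ = -2 (multiplicity 1)


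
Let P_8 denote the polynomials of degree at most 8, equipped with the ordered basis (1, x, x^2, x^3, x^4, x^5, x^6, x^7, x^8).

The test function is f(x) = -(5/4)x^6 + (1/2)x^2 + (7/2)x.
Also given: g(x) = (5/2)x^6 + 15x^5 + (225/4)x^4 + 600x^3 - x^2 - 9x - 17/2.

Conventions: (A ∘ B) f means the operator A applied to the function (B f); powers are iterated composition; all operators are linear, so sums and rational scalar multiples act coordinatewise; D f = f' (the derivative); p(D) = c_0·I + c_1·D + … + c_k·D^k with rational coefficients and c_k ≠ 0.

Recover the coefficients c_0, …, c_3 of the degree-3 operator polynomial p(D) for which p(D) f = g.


c_0 = -2, c_1 = -2, c_2 = -3/2, c_3 = -4

D^0 f = -(5/4)x^6 + (1/2)x^2 + (7/2)x
D^1 f = -(15/2)x^5 + x + 7/2
D^2 f = -(75/2)x^4 + 1
D^3 f = -150x^3
matching coefficients of g against c_0 f + c_1 Df + … from the top degree down determines the c_i
solution: c_0 = -2, c_1 = -2, c_2 = -3/2, c_3 = -4


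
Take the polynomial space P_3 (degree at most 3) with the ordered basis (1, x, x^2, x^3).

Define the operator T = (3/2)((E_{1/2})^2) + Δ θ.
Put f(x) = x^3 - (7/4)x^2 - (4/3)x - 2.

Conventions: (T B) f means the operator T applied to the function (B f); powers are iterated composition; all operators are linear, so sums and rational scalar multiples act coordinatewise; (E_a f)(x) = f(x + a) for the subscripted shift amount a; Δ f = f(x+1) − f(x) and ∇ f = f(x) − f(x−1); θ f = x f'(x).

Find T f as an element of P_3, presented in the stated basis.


the result is g(x) = (3/2)x^3 + (87/8)x^2 - (3/4)x - 191/24

E_{1/2} f = x^3 - (1/4)x^2 - (7/3)x - 143/48
E_{1/2} E_{1/2} f = x^3 + (5/4)x^2 - (11/6)x - 49/12
((3/2)((E_{1/2})^2)) f = (3/2)x^3 + (15/8)x^2 - (11/4)x - 49/8
θ f = 3x^3 - (7/2)x^2 - (4/3)x
Δ θ f = 9x^2 + 2x - 11/6
((3/2)((E_{1/2})^2) + Δ θ) f = (3/2)x^3 + (87/8)x^2 - (3/4)x - 191/24


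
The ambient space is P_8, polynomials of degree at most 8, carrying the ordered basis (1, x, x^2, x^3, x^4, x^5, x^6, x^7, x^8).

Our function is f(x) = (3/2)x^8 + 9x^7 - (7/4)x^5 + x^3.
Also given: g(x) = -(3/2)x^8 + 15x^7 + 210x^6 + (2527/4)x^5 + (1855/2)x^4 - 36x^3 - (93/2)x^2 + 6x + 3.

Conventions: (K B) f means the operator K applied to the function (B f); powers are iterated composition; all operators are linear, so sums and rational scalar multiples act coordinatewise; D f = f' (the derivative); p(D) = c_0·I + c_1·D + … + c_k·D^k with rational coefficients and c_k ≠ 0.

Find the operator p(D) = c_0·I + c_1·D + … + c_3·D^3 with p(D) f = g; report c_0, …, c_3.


D^0 f = (3/2)x^8 + 9x^7 - (7/4)x^5 + x^3
D^1 f = 12x^7 + 63x^6 - (35/4)x^4 + 3x^2
D^2 f = 84x^6 + 378x^5 - 35x^3 + 6x
D^3 f = 504x^5 + 1890x^4 - 105x^2 + 6
matching coefficients of g against c_0 f + c_1 Df + … from the top degree down determines the c_i
solution: c_0 = -1, c_1 = 2, c_2 = 1, c_3 = 1/2

c_0 = -1, c_1 = 2, c_2 = 1, c_3 = 1/2


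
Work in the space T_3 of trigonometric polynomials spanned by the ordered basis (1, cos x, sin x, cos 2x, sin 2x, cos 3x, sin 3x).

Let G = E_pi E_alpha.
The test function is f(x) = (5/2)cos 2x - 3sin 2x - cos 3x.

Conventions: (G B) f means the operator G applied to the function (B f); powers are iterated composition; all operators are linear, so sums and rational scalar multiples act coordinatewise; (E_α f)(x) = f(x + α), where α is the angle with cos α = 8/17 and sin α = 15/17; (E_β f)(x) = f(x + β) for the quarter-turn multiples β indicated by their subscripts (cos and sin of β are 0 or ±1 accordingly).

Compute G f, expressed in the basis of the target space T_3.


g(x) = -(2245/578)cos 2x - (117/289)sin 2x - (4888/4913)cos 3x + (495/4913)sin 3x

E_alpha f = -(2245/578)cos 2x - (117/289)sin 2x + (4888/4913)cos 3x - (495/4913)sin 3x
E_pi E_alpha f = -(2245/578)cos 2x - (117/289)sin 2x - (4888/4913)cos 3x + (495/4913)sin 3x


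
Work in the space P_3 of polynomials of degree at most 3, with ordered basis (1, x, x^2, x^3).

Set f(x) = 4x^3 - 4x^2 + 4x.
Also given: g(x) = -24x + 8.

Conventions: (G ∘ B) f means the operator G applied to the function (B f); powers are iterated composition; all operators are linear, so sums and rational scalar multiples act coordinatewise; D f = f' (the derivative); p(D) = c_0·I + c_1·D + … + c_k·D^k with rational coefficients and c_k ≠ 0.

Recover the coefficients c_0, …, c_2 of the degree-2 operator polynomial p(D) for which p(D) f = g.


D^0 f = 4x^3 - 4x^2 + 4x
D^1 f = 12x^2 - 8x + 4
D^2 f = 24x - 8
matching coefficients of g against c_0 f + c_1 Df + … from the top degree down determines the c_i
solution: c_0 = 0, c_1 = 0, c_2 = -1

c_0 = 0, c_1 = 0, c_2 = -1


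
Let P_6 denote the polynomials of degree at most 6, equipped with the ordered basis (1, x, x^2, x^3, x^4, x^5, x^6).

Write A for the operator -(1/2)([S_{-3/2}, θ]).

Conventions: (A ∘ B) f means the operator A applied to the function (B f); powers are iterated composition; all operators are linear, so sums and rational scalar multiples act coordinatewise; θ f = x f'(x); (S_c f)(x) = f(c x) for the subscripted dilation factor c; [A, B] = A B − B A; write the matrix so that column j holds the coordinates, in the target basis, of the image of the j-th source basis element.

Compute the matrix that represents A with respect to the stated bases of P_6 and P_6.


image of 1: 0
image of x: 0
image of x^2: 0
image of x^3: 0
image of x^4: 0
image of x^5: 0
image of x^6: 0
each image's coordinates form column j of the matrix

the matrix is [[0, 0, 0, 0, 0, 0, 0]; [0, 0, 0, 0, 0, 0, 0]; [0, 0, 0, 0, 0, 0, 0]; [0, 0, 0, 0, 0, 0, 0]; [0, 0, 0, 0, 0, 0, 0]; [0, 0, 0, 0, 0, 0, 0]; [0, 0, 0, 0, 0, 0, 0]] (rows listed top to bottom)


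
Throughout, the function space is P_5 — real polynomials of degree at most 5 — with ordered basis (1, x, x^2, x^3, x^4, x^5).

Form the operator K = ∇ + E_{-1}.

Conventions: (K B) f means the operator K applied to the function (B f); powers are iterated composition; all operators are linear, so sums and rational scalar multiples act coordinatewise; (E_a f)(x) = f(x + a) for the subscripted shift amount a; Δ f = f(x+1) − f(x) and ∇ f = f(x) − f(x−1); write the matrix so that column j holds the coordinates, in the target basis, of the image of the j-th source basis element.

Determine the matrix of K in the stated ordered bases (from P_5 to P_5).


image of 1: 1
image of x: x
image of x^2: x^2
image of x^3: x^3
image of x^4: x^4
image of x^5: x^5
each image's coordinates form column j of the matrix

the matrix is [[1, 0, 0, 0, 0, 0]; [0, 1, 0, 0, 0, 0]; [0, 0, 1, 0, 0, 0]; [0, 0, 0, 1, 0, 0]; [0, 0, 0, 0, 1, 0]; [0, 0, 0, 0, 0, 1]] (rows listed top to bottom)


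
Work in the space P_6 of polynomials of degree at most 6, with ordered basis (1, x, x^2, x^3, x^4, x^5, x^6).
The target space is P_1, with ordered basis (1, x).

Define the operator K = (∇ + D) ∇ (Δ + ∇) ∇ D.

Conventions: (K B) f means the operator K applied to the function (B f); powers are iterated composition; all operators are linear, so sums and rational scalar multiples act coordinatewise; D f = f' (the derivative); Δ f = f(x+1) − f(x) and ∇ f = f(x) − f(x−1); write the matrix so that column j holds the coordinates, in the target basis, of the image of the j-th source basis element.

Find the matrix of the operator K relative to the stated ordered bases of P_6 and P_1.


the matrix is [[0, 0, 0, 0, 0, 480, -3600]; [0, 0, 0, 0, 0, 0, 2880]] (rows listed top to bottom)

image of 1: 0
image of x: 0
image of x^2: 0
image of x^3: 0
image of x^4: 0
image of x^5: 480
image of x^6: 2880x - 3600
each image's coordinates form column j of the matrix


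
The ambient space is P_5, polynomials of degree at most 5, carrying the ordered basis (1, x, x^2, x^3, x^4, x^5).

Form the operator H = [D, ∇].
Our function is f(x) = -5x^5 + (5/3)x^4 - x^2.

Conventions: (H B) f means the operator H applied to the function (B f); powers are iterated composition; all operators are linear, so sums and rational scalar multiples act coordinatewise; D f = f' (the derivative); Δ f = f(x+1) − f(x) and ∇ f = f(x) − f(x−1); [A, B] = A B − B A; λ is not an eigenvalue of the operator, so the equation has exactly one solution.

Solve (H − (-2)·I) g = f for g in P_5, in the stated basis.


write g with unknown coordinates in the stated basis and equate coefficients in (H − (-2)·I) g = f
solving from the highest basis element down gives g = -(5/2)x^5 + (5/6)x^4 - (1/2)x^2
check: H g = 0
so H g − (-2)·g = -5x^5 + (5/3)x^4 - x^2 = f ✓

the result is g(x) = -(5/2)x^5 + (5/6)x^4 - (1/2)x^2


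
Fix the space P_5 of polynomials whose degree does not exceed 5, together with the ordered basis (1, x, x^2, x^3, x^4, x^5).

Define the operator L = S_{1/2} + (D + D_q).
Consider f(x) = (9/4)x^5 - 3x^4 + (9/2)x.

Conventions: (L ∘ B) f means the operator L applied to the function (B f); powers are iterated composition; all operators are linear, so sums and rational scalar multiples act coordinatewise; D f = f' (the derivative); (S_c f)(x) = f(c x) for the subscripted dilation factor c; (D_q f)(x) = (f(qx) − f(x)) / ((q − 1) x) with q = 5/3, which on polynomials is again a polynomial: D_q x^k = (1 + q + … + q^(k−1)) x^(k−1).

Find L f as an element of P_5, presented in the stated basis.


g(x) = (9/128)x^5 + (7357/144)x^4 - (380/9)x^3 + (9/4)x + 9

S_{1/2} f = (9/128)x^5 - (3/16)x^4 + (9/4)x
D f = (45/4)x^4 - 12x^3 + 9/2
D_q f = (1441/36)x^4 - (272/9)x^3 + 9/2
(D + D_q) f = (923/18)x^4 - (380/9)x^3 + 9
(S_{1/2} + (D + D_q)) f = (9/128)x^5 + (7357/144)x^4 - (380/9)x^3 + (9/4)x + 9


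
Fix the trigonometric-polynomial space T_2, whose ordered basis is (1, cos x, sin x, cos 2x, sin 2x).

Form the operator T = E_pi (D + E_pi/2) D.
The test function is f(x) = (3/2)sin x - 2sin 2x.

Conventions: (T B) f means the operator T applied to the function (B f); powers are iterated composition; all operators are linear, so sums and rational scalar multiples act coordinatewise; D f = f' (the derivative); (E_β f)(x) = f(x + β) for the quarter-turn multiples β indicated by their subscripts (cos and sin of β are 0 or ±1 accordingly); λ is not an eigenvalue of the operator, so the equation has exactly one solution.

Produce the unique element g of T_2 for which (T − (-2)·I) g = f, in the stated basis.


the result is g(x) = (3/8)sin x - (1/2)cos 2x + (1/2)sin 2x

write g with unknown coordinates in the stated basis and equate coefficients in (T − (-2)·I) g = f
solving from the highest basis element down gives g = (3/8)sin x - (1/2)cos 2x + (1/2)sin 2x
check: T g = (3/4)sin x + cos 2x - 3sin 2x
so T g − (-2)·g = (3/2)sin x - 2sin 2x = f ✓


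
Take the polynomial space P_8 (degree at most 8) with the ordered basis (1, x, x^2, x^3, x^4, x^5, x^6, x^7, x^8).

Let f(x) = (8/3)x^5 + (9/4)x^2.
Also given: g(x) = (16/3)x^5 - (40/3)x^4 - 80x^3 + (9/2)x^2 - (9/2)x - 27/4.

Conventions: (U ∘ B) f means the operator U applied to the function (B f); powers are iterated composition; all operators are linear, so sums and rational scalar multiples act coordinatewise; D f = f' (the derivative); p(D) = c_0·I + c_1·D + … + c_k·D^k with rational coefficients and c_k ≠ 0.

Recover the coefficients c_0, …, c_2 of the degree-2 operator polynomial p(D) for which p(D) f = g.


p(D) = 2·I − D − (3/2)·D^2, i.e. c_0 = 2, c_1 = -1, c_2 = -3/2

D^0 f = (8/3)x^5 + (9/4)x^2
D^1 f = (40/3)x^4 + (9/2)x
D^2 f = (160/3)x^3 + 9/2
matching coefficients of g against c_0 f + c_1 Df + … from the top degree down determines the c_i
solution: c_0 = 2, c_1 = -1, c_2 = -3/2


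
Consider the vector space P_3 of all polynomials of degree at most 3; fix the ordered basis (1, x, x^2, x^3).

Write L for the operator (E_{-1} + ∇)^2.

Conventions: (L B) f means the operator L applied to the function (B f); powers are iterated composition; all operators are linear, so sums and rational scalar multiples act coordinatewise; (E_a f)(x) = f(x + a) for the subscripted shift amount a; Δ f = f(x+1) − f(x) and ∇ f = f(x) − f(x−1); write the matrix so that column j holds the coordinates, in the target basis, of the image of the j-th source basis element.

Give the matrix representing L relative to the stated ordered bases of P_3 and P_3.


image of 1: 1
image of x: x
image of x^2: x^2
image of x^3: x^3
each image's coordinates form column j of the matrix

the matrix is [[1, 0, 0, 0]; [0, 1, 0, 0]; [0, 0, 1, 0]; [0, 0, 0, 1]] (rows listed top to bottom)


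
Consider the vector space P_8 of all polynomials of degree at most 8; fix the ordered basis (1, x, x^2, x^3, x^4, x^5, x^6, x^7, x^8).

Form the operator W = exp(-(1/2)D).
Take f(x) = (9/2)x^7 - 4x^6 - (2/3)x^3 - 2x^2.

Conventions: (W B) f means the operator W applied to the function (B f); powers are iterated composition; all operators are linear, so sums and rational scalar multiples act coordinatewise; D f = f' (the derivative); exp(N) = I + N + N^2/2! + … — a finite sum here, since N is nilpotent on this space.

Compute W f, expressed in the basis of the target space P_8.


order-1 term: -(63/4)x^6 + 12x^5 + x^2 + 2x
order-2 term: (189/8)x^5 - 15x^4 - (1/2)x - 1/2
order-3 term: -(315/16)x^4 + 10x^3 + 1/12
order-4 term: (315/32)x^3 - (15/4)x^2
order-5 term: -(189/64)x^2 + (3/4)x
order-6 term: (63/128)x - 1/16
order-7 term: -9/256
the series for exp(-(1/2)D) f terminates at order 7
exp(-(1/2)D) f = (9/2)x^7 - (79/4)x^6 + (285/8)x^5 - (555/16)x^4 + (1841/96)x^3 - (493/64)x^2 + (351/128)x - 395/768

g(x) = (9/2)x^7 - (79/4)x^6 + (285/8)x^5 - (555/16)x^4 + (1841/96)x^3 - (493/64)x^2 + (351/128)x - 395/768


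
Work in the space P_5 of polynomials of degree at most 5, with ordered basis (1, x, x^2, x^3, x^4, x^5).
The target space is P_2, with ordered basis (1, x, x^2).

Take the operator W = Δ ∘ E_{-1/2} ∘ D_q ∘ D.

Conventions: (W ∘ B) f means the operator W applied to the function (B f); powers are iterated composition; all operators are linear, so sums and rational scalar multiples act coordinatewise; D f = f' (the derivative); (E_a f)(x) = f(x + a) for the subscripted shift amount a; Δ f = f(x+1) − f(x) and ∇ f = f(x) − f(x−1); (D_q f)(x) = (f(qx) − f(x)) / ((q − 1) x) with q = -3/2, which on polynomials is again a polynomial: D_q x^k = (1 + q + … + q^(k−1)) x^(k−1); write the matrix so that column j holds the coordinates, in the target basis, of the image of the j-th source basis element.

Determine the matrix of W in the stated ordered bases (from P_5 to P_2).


image of 1: 0
image of x: 0
image of x^2: 0
image of x^3: -3/2
image of x^4: 14x
image of x^5: -(195/8)x^2 - 65/32
each image's coordinates form column j of the matrix

the matrix is [[0, 0, 0, -3/2, 0, -65/32]; [0, 0, 0, 0, 14, 0]; [0, 0, 0, 0, 0, -195/8]] (rows listed top to bottom)


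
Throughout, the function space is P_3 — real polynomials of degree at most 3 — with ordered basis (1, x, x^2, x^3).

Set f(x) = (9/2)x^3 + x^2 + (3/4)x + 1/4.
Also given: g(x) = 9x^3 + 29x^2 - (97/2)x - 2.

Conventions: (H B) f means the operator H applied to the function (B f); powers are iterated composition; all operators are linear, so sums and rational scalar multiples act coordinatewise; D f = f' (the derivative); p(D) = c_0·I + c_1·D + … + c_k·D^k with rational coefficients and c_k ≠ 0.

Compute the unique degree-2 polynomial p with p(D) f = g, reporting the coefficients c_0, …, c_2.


c_0 = 2, c_1 = 2, c_2 = -2

D^0 f = (9/2)x^3 + x^2 + (3/4)x + 1/4
D^1 f = (27/2)x^2 + 2x + 3/4
D^2 f = 27x + 2
matching coefficients of g against c_0 f + c_1 Df + … from the top degree down determines the c_i
solution: c_0 = 2, c_1 = 2, c_2 = -2


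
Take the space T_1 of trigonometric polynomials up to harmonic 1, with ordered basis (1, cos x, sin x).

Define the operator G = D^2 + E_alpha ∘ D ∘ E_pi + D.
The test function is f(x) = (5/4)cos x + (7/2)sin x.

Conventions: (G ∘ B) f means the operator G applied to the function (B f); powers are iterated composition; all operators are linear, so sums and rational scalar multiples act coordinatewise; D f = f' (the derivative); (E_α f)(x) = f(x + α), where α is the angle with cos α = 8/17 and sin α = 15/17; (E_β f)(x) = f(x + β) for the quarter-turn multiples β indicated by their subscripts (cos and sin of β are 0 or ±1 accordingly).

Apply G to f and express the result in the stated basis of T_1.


D f = (7/2)cos x - (5/4)sin x
D D f = -(5/4)cos x - (7/2)sin x
E_pi f = -(5/4)cos x - (7/2)sin x
D E_pi f = -(7/2)cos x + (5/4)sin x
E_alpha D E_pi f = -(37/68)cos x + (125/34)sin x
D f = (7/2)cos x - (5/4)sin x
(D^2 + E_alpha ∘ D ∘ E_pi + D) f = (29/17)cos x - (73/68)sin x

g(x) = (29/17)cos x - (73/68)sin x


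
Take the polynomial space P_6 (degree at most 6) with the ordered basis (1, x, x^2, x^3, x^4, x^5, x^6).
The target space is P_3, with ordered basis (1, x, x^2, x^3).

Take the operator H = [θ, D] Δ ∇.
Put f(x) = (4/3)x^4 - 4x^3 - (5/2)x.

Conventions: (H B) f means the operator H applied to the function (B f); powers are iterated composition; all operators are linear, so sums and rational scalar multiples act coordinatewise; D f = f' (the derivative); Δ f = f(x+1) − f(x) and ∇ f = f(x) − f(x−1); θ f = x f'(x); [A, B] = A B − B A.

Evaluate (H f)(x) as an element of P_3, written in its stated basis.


the result is g(x) = -32x + 24

∇ f = (16/3)x^3 - 20x^2 + (52/3)x - 47/6
Δ ∇ f = 16x^2 - 24x + 8/3
D Δ ∇ f = 32x - 24
θ D Δ ∇ f = 32x
θ Δ ∇ f = 32x^2 - 24x
D θ Δ ∇ f = 64x - 24
[θ, D] Δ ∇ f = -32x + 24


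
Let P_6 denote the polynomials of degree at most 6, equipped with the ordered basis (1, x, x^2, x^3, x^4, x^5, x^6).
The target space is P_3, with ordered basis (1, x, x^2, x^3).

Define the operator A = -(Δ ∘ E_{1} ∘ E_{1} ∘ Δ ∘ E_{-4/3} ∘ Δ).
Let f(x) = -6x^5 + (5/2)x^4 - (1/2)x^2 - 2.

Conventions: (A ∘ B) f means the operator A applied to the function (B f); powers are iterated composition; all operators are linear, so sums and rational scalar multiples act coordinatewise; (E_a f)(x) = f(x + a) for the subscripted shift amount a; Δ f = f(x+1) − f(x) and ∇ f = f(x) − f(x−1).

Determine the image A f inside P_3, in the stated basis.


the result is g(x) = 360x^2 + 1500x + 1650

Δ f = -30x^4 - 50x^3 - 45x^2 - 21x - 4
E_{-4/3} Δ f = -30x^4 + 110x^3 - 165x^2 + (1051/9)x - 872/27
Δ E_{-4/3} Δ f = -120x^3 + 150x^2 - 120x + 286/9
E_{1} Δ E_{-4/3} Δ f = -120x^3 - 210x^2 - 180x - 524/9
E_{1} (E_{1} ∘ Δ) E_{-4/3} Δ f = -120x^3 - 570x^2 - 960x - 5114/9
Δ E_{1} (E_{1} ∘ Δ) E_{-4/3} Δ f = -360x^2 - 1500x - 1650
(-(Δ ∘ E_{1} ∘ E_{1} ∘ Δ ∘ E_{-4/3} ∘ Δ)) f = 360x^2 + 1500x + 1650


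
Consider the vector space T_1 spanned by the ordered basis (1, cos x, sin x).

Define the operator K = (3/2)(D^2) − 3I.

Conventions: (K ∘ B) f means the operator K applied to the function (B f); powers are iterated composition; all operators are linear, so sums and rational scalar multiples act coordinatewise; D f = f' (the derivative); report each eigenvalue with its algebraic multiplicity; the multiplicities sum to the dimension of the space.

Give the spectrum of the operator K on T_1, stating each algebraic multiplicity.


λ = -9/2 (multiplicity 2), λ = -3 (multiplicity 1)

image of 1: -3
image of cos x: -(9/2)cos x
image of sin x: -(9/2)sin x
the matrix is diagonal; its diagonal is (-3, -9/2, -9/2)
for a triangular matrix the eigenvalues are the diagonal entries, with algebraic multiplicity their repetition count


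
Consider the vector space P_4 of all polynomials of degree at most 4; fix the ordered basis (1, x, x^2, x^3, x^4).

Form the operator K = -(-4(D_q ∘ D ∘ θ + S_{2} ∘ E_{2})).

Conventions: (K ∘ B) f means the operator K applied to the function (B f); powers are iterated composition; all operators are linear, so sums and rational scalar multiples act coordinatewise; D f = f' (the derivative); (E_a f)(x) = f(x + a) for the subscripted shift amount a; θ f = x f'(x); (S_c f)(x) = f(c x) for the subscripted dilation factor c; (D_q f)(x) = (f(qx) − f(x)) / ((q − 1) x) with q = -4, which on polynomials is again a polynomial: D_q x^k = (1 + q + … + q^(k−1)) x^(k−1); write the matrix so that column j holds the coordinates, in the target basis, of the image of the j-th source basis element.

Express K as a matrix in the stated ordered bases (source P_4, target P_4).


the matrix is [[4, 8, 32, 32, 64]; [0, 8, 32, -12, 256]; [0, 0, 16, 96, 1216]; [0, 0, 0, 32, 256]; [0, 0, 0, 0, 64]] (rows listed top to bottom)

image of 1: 4
image of x: 8x + 8
image of x^2: 16x^2 + 32x + 32
image of x^3: 32x^3 + 96x^2 - 12x + 32
image of x^4: 64x^4 + 256x^3 + 1216x^2 + 256x + 64
each image's coordinates form column j of the matrix


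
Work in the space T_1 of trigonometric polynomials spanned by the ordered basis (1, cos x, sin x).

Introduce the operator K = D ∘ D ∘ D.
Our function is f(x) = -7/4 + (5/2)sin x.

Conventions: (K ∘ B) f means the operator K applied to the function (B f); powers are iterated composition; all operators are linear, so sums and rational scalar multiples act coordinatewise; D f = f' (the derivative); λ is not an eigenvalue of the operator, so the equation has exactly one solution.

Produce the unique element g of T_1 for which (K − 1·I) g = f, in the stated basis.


write g with unknown coordinates in the stated basis and equate coefficients in (K − 1·I) g = f
solving from the highest basis element down gives g = 7/4 + (5/4)cos x - (5/4)sin x
check: K g = (5/4)cos x + (5/4)sin x
so K g − 1·g = -7/4 + (5/2)sin x = f ✓

the image equals g(x) = 7/4 + (5/4)cos x - (5/4)sin x


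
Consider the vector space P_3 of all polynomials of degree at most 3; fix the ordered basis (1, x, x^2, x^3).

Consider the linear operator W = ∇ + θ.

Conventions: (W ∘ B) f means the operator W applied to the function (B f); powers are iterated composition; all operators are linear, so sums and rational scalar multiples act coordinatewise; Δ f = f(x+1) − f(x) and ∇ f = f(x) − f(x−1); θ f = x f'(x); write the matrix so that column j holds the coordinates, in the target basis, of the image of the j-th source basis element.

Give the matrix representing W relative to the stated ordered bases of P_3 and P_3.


image of 1: 0
image of x: x + 1
image of x^2: 2x^2 + 2x - 1
image of x^3: 3x^3 + 3x^2 - 3x + 1
each image's coordinates form column j of the matrix

the matrix is [[0, 1, -1, 1]; [0, 1, 2, -3]; [0, 0, 2, 3]; [0, 0, 0, 3]] (rows listed top to bottom)


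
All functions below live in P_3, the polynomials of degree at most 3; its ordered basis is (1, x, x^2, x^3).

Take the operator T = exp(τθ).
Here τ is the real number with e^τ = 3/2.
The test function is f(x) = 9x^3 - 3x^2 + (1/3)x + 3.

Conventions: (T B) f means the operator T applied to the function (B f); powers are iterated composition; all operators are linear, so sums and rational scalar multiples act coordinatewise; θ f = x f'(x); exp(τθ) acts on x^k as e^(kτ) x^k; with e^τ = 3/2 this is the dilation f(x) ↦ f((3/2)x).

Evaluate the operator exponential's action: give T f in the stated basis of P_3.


the image equals g(x) = (243/8)x^3 - (27/4)x^2 + (1/2)x + 3

exp(τθ) x^k = e^(kτ) x^k; with e^τ = 3/2 this sends x^k to (3/2)^k x^k
x ↦ 3/2 x
x^2 ↦ 9/4 x^2
x^3 ↦ 27/8 x^3
applying this coordinatewise to f: exp(τθ) f = (243/8)x^3 - (27/4)x^2 + (1/2)x + 3


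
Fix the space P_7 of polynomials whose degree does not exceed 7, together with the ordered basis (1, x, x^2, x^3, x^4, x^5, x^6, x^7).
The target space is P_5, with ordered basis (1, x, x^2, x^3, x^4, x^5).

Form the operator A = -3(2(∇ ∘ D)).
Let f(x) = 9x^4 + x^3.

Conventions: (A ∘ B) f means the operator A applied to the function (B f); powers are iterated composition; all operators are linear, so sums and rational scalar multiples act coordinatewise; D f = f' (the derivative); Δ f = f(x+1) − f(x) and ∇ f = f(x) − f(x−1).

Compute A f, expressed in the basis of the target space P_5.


the result is g(x) = -648x^2 + 612x - 198

D f = 36x^3 + 3x^2
∇ D f = 108x^2 - 102x + 33
(2(∇ ∘ D)) f = 216x^2 - 204x + 66
(-3(2(∇ ∘ D))) f = -648x^2 + 612x - 198


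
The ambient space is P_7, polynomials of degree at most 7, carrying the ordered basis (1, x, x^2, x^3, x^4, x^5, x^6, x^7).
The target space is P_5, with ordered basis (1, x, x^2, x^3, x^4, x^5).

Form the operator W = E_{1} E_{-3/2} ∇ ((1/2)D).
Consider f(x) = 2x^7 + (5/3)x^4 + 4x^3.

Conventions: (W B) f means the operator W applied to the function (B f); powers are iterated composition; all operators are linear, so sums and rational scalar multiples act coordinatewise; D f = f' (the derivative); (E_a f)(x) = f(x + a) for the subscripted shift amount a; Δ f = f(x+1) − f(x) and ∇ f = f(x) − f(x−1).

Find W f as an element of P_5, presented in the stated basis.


g(x) = 42x^5 - 210x^4 + 455x^3 - 515x^2 + (2477/8)x - 1939/24

D f = 14x^6 + (20/3)x^3 + 12x^2
((1/2)D) f = 7x^6 + (10/3)x^3 + 6x^2
∇ ((1/2)D) f = 42x^5 - 105x^4 + 140x^3 - 95x^2 + 44x - 29/3
E_{-3/2} ∇ ((1/2)D) f = 42x^5 - 420x^4 + 1715x^3 - 3560x^2 + (30037/8)x - 19349/12
E_{1} E_{-3/2} ∇ ((1/2)D) f = 42x^5 - 210x^4 + 455x^3 - 515x^2 + (2477/8)x - 1939/24


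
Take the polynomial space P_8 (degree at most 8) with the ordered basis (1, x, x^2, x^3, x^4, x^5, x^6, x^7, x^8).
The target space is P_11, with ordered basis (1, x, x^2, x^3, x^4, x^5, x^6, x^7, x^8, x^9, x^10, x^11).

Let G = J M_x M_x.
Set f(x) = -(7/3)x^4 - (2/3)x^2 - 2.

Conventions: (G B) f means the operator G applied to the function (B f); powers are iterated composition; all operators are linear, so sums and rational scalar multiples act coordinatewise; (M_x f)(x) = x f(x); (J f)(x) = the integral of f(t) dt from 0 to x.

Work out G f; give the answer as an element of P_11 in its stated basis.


the result is g(x) = -(1/3)x^7 - (2/15)x^5 - (2/3)x^3

M_x f = -(7/3)x^5 - (2/3)x^3 - 2x
M_x M_x f = -(7/3)x^6 - (2/3)x^4 - 2x^2
J M_x M_x f = -(1/3)x^7 - (2/15)x^5 - (2/3)x^3


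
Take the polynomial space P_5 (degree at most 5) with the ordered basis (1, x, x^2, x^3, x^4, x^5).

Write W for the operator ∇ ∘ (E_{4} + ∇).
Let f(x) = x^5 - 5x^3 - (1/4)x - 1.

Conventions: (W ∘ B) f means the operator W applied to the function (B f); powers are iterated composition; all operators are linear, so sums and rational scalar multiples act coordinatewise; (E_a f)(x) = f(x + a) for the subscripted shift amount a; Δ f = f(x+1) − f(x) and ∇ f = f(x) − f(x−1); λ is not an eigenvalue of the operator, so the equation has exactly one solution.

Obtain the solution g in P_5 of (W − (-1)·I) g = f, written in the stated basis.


write g with unknown coordinates in the stated basis and equate coefficients in (W − (-1)·I) g = f
solving from the highest basis element down gives g = x^5 - 5x^4 - 75x^3 + 185x^2 + (5319/4)x - 1907/4
check: W g = 5x^4 + 70x^3 - 185x^2 - 1330x + 1903/4
so W g − (-1)·g = x^5 - 5x^3 - (1/4)x - 1 = f ✓

the result is g(x) = x^5 - 5x^4 - 75x^3 + 185x^2 + (5319/4)x - 1907/4


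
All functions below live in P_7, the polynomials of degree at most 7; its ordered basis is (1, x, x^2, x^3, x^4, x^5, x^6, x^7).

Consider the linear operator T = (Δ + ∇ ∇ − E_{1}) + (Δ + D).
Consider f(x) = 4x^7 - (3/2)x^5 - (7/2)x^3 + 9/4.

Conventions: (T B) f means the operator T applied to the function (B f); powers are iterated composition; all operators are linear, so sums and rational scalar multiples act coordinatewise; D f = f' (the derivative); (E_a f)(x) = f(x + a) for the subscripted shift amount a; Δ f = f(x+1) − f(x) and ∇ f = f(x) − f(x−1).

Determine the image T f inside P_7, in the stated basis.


the result is g(x) = -4x^7 + 56x^6 + (507/2)x^5 - 715x^4 + (4117/2)x^3 - 2382x^2 + 1620x - 1765/4

Δ f = 28x^6 + 84x^5 + (265/2)x^4 + 125x^3 + (117/2)x^2 + 10x - 1
∇ f = 28x^6 - 84x^5 + (265/2)x^4 - 125x^3 + (117/2)x^2 - 10x - 1
∇ ∇ f = 168x^5 - 840x^4 + 1930x^3 - 2430x^2 + 1610x - 438
E_{1} f = 4x^7 + 28x^6 + (165/2)x^5 + (265/2)x^4 + (243/2)x^3 + (117/2)x^2 + 10x + 5/4
(-E_{1}) f = -4x^7 - 28x^6 - (165/2)x^5 - (265/2)x^4 - (243/2)x^3 - (117/2)x^2 - 10x - 5/4
(Δ + ∇ ∇ − E_{1}) f = -4x^7 + (339/2)x^5 - 840x^4 + (3867/2)x^3 - 2430x^2 + 1610x - 1761/4
Δ f = 28x^6 + 84x^5 + (265/2)x^4 + 125x^3 + (117/2)x^2 + 10x - 1
D f = 28x^6 - (15/2)x^4 - (21/2)x^2
(Δ + D) f = 56x^6 + 84x^5 + 125x^4 + 125x^3 + 48x^2 + 10x - 1
((Δ + ∇ ∇ − E_{1}) + (Δ + D)) f = -4x^7 + 56x^6 + (507/2)x^5 - 715x^4 + (4117/2)x^3 - 2382x^2 + 1620x - 1765/4


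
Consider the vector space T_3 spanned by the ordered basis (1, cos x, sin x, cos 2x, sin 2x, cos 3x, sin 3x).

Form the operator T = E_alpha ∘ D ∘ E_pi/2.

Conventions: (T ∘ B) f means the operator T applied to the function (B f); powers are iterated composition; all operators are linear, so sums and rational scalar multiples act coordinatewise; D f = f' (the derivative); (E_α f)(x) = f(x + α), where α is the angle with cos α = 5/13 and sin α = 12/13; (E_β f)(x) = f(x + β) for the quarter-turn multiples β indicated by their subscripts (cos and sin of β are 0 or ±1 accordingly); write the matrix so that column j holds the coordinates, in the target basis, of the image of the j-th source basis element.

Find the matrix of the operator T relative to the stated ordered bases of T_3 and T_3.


image of 1: 0
image of cos x: -(5/13)cos x + (12/13)sin x
image of sin x: -(12/13)cos x - (5/13)sin x
image of cos 2x: (240/169)cos 2x - (238/169)sin 2x
image of sin 2x: (238/169)cos 2x + (240/169)sin 2x
image of cos 3x: -(6105/2197)cos 3x + (2484/2197)sin 3x
image of sin 3x: -(2484/2197)cos 3x - (6105/2197)sin 3x
each image's coordinates form column j of the matrix

the matrix is [[0, 0, 0, 0, 0, 0, 0]; [0, -5/13, -12/13, 0, 0, 0, 0]; [0, 12/13, -5/13, 0, 0, 0, 0]; [0, 0, 0, 240/169, 238/169, 0, 0]; [0, 0, 0, -238/169, 240/169, 0, 0]; [0, 0, 0, 0, 0, -6105/2197, -2484/2197]; [0, 0, 0, 0, 0, 2484/2197, -6105/2197]] (rows listed top to bottom)


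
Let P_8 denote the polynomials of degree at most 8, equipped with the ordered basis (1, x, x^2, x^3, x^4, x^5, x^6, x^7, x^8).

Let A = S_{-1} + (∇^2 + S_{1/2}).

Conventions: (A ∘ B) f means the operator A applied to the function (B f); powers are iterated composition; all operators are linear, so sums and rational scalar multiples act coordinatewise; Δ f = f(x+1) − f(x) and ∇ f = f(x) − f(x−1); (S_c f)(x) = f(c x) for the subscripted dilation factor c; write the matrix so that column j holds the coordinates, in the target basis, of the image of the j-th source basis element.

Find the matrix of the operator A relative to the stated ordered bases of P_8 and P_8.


image of 1: 2
image of x: -(1/2)x
image of x^2: (5/4)x^2 + 2
image of x^3: -(7/8)x^3 + 6x - 6
image of x^4: (17/16)x^4 + 12x^2 - 24x + 14
image of x^5: -(31/32)x^5 + 20x^3 - 60x^2 + 70x - 30
image of x^6: (65/64)x^6 + 30x^4 - 120x^3 + 210x^2 - 180x + 62
image of x^7: -(127/128)x^7 + 42x^5 - 210x^4 + 490x^3 - 630x^2 + 434x - 126
image of x^8: (257/256)x^8 + 56x^6 - 336x^5 + 980x^4 - 1680x^3 + 1736x^2 - 1008x + 254
each image's coordinates form column j of the matrix

the matrix is [[2, 0, 2, -6, 14, -30, 62, -126, 254]; [0, -1/2, 0, 6, -24, 70, -180, 434, -1008]; [0, 0, 5/4, 0, 12, -60, 210, -630, 1736]; [0, 0, 0, -7/8, 0, 20, -120, 490, -1680]; [0, 0, 0, 0, 17/16, 0, 30, -210, 980]; [0, 0, 0, 0, 0, -31/32, 0, 42, -336]; [0, 0, 0, 0, 0, 0, 65/64, 0, 56]; [0, 0, 0, 0, 0, 0, 0, -127/128, 0]; [0, 0, 0, 0, 0, 0, 0, 0, 257/256]] (rows listed top to bottom)
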